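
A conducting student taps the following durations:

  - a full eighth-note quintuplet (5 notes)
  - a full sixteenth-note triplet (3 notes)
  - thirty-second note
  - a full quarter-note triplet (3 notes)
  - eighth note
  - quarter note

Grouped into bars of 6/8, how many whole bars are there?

2

One bar of 6/8 = 24 thirty-second notes.
Working in thirty-second notes: a full eighth-note quintuplet (5 notes) (five quintuplet eighths span one half) = 16; a full sixteenth-note triplet (3 notes) (three triplet sixteenths span one eighth) = 4; thirty-second note = 1; a full quarter-note triplet (3 notes) (three triplet quarters span one half) = 16; eighth note = 4; quarter note = 8.
Altogether 16 + 4 + 1 + 16 + 4 + 8 = 49.
49 ÷ 24 = 2 complete bars with 1 left over.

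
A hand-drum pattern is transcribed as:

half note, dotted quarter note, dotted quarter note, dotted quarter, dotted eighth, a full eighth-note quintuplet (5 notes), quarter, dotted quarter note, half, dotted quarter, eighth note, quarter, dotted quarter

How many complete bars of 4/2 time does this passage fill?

One bar of 4/2 = 32 sixteenth notes.
Each duration in sixteenth notes: half note = 8; dotted quarter note = 6; dotted quarter note = 6; dotted quarter = 6; dotted eighth = 3; a full eighth-note quintuplet (5 notes) (five quintuplet eighths span one half) = 8; quarter = 4; dotted quarter note = 6; half = 8; dotted quarter = 6; eighth note = 2; quarter = 4; dotted quarter = 6.
Altogether 8 + 6 + 6 + 6 + 3 + 8 + 4 + 6 + 8 + 6 + 2 + 4 + 6 = 73.
73 ÷ 32 = 2 complete bars with 9 left over.

2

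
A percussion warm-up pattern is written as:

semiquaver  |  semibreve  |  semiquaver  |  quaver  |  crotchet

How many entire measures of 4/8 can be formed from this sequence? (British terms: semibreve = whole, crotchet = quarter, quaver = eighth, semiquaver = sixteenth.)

3

One bar of 4/8 = 8 sixteenth notes.
Each duration in sixteenth notes: semiquaver = 1; semibreve = 16; semiquaver = 1; quaver = 2; crotchet = 4.
Sum: 1 + 16 + 1 + 2 + 4 = 24.
24 ÷ 8 = 3 complete bars with 0 left over.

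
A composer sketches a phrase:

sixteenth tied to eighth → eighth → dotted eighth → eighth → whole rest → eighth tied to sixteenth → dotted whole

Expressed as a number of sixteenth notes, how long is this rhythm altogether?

53

Express everything in sixteenth notes: sixteenth tied to eighth (sixteenth + eighth) = 3; eighth = 2; dotted eighth = 3; eighth = 2; whole rest = 16; eighth tied to sixteenth (eighth + sixteenth) = 3; dotted whole = 24.
Sum: 3 + 2 + 3 + 2 + 16 + 3 + 24 = 53 sixteenth notes.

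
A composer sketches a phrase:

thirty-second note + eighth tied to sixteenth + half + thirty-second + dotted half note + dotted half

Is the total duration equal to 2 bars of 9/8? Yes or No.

Yes

One bar of 9/8 = 36 thirty-second notes, so 2 bars = 72.
Each duration in thirty-second notes: thirty-second note = 1; eighth tied to sixteenth (eighth + sixteenth) = 6; half = 16; thirty-second = 1; dotted half note = 24; dotted half = 24.
Total: 1 + 6 + 16 + 1 + 24 + 24 = 72.
72 equals 72, so the answer is Yes.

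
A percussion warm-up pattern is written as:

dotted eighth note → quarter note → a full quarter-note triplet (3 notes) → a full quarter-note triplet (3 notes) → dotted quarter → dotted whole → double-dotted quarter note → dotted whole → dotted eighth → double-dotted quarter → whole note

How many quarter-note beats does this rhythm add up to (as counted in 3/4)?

27.5

One quarter-note beat = 4 sixteenth notes.
Each duration in sixteenth notes: dotted eighth note = 3; quarter note = 4; a full quarter-note triplet (3 notes) (three triplet quarters span one half) = 8; a full quarter-note triplet (3 notes) (three triplet quarters span one half) = 8; dotted quarter = 6; dotted whole = 24; double-dotted quarter note = 7; dotted whole = 24; dotted eighth = 3; double-dotted quarter = 7; whole note = 16.
Altogether 3 + 4 + 8 + 8 + 6 + 24 + 7 + 24 + 3 + 7 + 16 = 110.
110 ÷ 4 = 27.5 beats.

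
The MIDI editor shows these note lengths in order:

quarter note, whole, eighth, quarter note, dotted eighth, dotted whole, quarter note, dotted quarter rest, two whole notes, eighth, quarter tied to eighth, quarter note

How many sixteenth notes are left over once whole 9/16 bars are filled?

8

One bar of 9/16 = 9 sixteenth notes.
Convert each value to sixteenth notes: quarter note = 4; whole = 16; eighth = 2; quarter note = 4; dotted eighth = 3; dotted whole = 24; quarter note = 4; dotted quarter rest = 6; whole note = 16; whole note = 16; eighth = 2; quarter tied to eighth (quarter + eighth) = 6; quarter note = 4.
Sum: 4 + 16 + 2 + 4 + 3 + 24 + 4 + 6 + 16 + 16 + 2 + 6 + 4 = 107.
107 ÷ 9 = 11 complete bars with 8 sixteenth notes remaining.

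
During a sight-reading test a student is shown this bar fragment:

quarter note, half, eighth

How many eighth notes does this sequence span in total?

7

Working in eighth notes: quarter note = 2; half = 4; eighth = 1.
Sum: 2 + 4 + 1 = 7 eighth notes.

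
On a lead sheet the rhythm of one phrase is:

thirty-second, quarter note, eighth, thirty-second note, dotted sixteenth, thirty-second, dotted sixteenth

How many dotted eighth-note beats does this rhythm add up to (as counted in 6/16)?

3.5

One dotted eighth-note beat = 6 thirty-second notes.
Working in thirty-second notes: thirty-second = 1; quarter note = 8; eighth = 4; thirty-second note = 1; dotted sixteenth = 3; thirty-second = 1; dotted sixteenth = 3.
Total: 1 + 8 + 4 + 1 + 3 + 1 + 3 = 21.
21 ÷ 6 = 3.5 beats.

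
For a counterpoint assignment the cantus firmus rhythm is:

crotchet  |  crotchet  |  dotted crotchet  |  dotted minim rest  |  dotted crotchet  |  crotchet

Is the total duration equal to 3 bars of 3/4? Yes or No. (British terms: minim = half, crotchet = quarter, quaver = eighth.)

One bar of 3/4 = 6 eighth notes, so 3 bars = 18.
Each duration in eighth notes: crotchet = 2; crotchet = 2; dotted crotchet = 3; dotted minim rest = 6; dotted crotchet = 3; crotchet = 2.
Total: 2 + 2 + 3 + 6 + 3 + 2 = 18.
18 equals 18, so the answer is Yes.

Yes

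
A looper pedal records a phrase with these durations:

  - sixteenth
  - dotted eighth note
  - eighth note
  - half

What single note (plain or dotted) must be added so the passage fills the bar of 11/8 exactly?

half note

The bar of 11/8 = 22 sixteenth notes.
Convert each value to sixteenth notes: sixteenth = 1; dotted eighth note = 3; eighth note = 2; half = 8.
Sum: 1 + 3 + 2 + 8 = 14.
Remaining: 22 − 14 = 8 sixteenth notes, which is a half note.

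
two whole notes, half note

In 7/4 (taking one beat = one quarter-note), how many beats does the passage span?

One quarter-note beat = 2 eighth notes.
Each duration in eighth notes: whole note = 8; whole note = 8; half note = 4.
Altogether 8 + 8 + 4 = 20.
20 ÷ 2 = 10 beats.

10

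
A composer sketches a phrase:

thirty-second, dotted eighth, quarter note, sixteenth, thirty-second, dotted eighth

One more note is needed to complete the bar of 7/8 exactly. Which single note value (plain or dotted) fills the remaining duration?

eighth note

The bar of 7/8 = 28 thirty-second notes.
Working in thirty-second notes: thirty-second = 1; dotted eighth = 6; quarter note = 8; sixteenth = 2; thirty-second = 1; dotted eighth = 6.
Adding: 1 + 6 + 8 + 2 + 1 + 6 = 24.
Remaining: 28 − 24 = 4 thirty-second notes, which is a eighth note.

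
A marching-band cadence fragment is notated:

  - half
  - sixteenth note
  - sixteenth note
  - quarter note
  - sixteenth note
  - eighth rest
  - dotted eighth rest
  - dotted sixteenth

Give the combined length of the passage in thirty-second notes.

Working in thirty-second notes: half = 16; sixteenth note = 2; sixteenth note = 2; quarter note = 8; sixteenth note = 2; eighth rest = 4; dotted eighth rest = 6; dotted sixteenth = 3.
Sum: 16 + 2 + 2 + 8 + 2 + 4 + 6 + 3 = 43 thirty-second notes.

43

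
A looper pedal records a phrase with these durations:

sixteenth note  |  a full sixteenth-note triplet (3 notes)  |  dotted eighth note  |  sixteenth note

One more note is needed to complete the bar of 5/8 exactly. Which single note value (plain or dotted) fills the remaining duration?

dotted eighth note

The bar of 5/8 = 10 sixteenth notes.
Express everything in sixteenth notes: sixteenth note = 1; a full sixteenth-note triplet (3 notes) (three triplet sixteenths span one eighth) = 2; dotted eighth note = 3; sixteenth note = 1.
Adding: 1 + 2 + 3 + 1 = 7.
Remaining: 10 − 7 = 3 sixteenth notes, which is a dotted eighth note.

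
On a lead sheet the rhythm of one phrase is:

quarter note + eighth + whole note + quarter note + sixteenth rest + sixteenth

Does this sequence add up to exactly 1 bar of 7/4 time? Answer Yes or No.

One bar of 7/4 = 28 sixteenth notes.
Each duration in sixteenth notes: quarter note = 4; eighth = 2; whole note = 16; quarter note = 4; sixteenth rest = 1; sixteenth = 1.
Total: 4 + 2 + 16 + 4 + 1 + 1 = 28.
28 equals 28, so the answer is Yes.

Yes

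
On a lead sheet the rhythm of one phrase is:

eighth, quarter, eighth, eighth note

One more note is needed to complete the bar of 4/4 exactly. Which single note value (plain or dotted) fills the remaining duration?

dotted quarter note

The bar of 4/4 = 8 eighth notes.
Convert each value to eighth notes: eighth = 1; quarter = 2; eighth = 1; eighth note = 1.
Adding: 1 + 2 + 1 + 1 = 5.
Remaining: 8 − 5 = 3 eighth notes, which is a dotted quarter note.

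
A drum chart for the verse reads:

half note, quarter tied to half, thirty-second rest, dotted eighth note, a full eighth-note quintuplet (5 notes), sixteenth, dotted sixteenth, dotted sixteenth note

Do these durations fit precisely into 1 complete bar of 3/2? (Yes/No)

No

One bar of 3/2 = 48 thirty-second notes.
Express everything in thirty-second notes: half note = 16; quarter tied to half (quarter + half) = 24; thirty-second rest = 1; dotted eighth note = 6; a full eighth-note quintuplet (5 notes) (five quintuplet eighths span one half) = 16; sixteenth = 2; dotted sixteenth = 3; dotted sixteenth note = 3.
Total: 16 + 24 + 1 + 6 + 16 + 2 + 3 + 3 = 71.
71 exceeds 48, so the answer is No.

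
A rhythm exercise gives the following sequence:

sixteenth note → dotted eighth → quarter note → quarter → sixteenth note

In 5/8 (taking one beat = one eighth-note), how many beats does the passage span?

6.5

One eighth-note beat = 2 sixteenth notes.
Each duration in sixteenth notes: sixteenth note = 1; dotted eighth = 3; quarter note = 4; quarter = 4; sixteenth note = 1.
Sum: 1 + 3 + 4 + 4 + 1 = 13.
13 ÷ 2 = 6.5 beats.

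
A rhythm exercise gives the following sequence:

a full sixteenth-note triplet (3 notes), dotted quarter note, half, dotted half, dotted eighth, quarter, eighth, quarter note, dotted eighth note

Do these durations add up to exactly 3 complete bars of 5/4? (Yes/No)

No

One bar of 5/4 = 20 sixteenth notes, so 3 bars = 60.
Each duration in sixteenth notes: a full sixteenth-note triplet (3 notes) (three triplet sixteenths span one eighth) = 2; dotted quarter note = 6; half = 8; dotted half = 12; dotted eighth = 3; quarter = 4; eighth = 2; quarter note = 4; dotted eighth note = 3.
Sum: 2 + 6 + 8 + 12 + 3 + 4 + 2 + 4 + 3 = 44.
44 falls short of 60, so the answer is No.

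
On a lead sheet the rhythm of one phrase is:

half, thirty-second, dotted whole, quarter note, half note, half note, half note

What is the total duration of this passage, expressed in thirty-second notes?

121

Convert each value to thirty-second notes: half = 16; thirty-second = 1; dotted whole = 48; quarter note = 8; half note = 16; half note = 16; half note = 16.
Altogether 16 + 1 + 48 + 8 + 16 + 16 + 16 = 121 thirty-second notes.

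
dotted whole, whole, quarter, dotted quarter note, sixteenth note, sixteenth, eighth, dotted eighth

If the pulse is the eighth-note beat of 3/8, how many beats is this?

One eighth-note beat = 2 sixteenth notes.
In sixteenth notes: dotted whole = 24; whole = 16; quarter = 4; dotted quarter note = 6; sixteenth note = 1; sixteenth = 1; eighth = 2; dotted eighth = 3.
Total: 24 + 16 + 4 + 6 + 1 + 1 + 2 + 3 = 57.
57 ÷ 2 = 28.5 beats.

28.5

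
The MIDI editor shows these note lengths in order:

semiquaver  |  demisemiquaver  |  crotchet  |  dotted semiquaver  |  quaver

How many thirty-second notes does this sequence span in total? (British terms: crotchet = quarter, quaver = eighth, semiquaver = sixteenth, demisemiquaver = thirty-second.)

Express everything in thirty-second notes: semiquaver = 2; demisemiquaver = 1; crotchet = 8; dotted semiquaver = 3; quaver = 4.
Sum: 2 + 1 + 8 + 3 + 4 = 18 thirty-second notes.

18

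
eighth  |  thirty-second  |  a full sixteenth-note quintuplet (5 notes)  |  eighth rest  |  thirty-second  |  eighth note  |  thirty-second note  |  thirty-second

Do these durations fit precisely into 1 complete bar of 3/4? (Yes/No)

One bar of 3/4 = 24 thirty-second notes.
In thirty-second notes: eighth = 4; thirty-second = 1; a full sixteenth-note quintuplet (5 notes) (five quintuplet sixteenths span one quarter) = 8; eighth rest = 4; thirty-second = 1; eighth note = 4; thirty-second note = 1; thirty-second = 1.
Sum: 4 + 1 + 8 + 4 + 1 + 4 + 1 + 1 = 24.
24 equals 24, so the answer is Yes.

Yes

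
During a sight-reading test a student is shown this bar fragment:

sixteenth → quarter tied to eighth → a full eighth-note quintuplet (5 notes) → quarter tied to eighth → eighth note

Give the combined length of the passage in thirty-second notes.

Express everything in thirty-second notes: sixteenth = 2; quarter tied to eighth (quarter + eighth) = 12; a full eighth-note quintuplet (5 notes) (five quintuplet eighths span one half) = 16; quarter tied to eighth (quarter + eighth) = 12; eighth note = 4.
Total: 2 + 12 + 16 + 12 + 4 = 46 thirty-second notes.

46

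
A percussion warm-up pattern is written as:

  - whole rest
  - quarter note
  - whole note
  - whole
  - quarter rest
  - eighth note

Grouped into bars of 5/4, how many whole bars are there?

2

One bar of 5/4 = 10 eighth notes.
Working in eighth notes: whole rest = 8; quarter note = 2; whole note = 8; whole = 8; quarter rest = 2; eighth note = 1.
Altogether 8 + 2 + 8 + 8 + 2 + 1 = 29.
29 ÷ 10 = 2 complete bars with 9 left over.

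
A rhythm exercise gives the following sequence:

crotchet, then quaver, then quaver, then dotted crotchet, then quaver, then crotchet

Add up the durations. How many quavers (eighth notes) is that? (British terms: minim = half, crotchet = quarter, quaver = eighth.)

Convert each value to eighth notes: crotchet = 2; quaver = 1; quaver = 1; dotted crotchet = 3; quaver = 1; crotchet = 2.
Total: 2 + 1 + 1 + 3 + 1 + 2 = 10 eighth notes.

10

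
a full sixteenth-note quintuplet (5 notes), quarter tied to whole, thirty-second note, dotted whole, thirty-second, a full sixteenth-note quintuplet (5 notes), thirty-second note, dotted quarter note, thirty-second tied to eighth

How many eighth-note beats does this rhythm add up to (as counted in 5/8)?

One eighth-note beat = 4 thirty-second notes.
Convert each value to thirty-second notes: a full sixteenth-note quintuplet (5 notes) (five quintuplet sixteenths span one quarter) = 8; quarter tied to whole (quarter + whole) = 40; thirty-second note = 1; dotted whole = 48; thirty-second = 1; a full sixteenth-note quintuplet (5 notes) (five quintuplet sixteenths span one quarter) = 8; thirty-second note = 1; dotted quarter note = 12; thirty-second tied to eighth (thirty-second + eighth) = 5.
Adding: 8 + 40 + 1 + 48 + 1 + 8 + 1 + 12 + 5 = 124.
124 ÷ 4 = 31 beats.

31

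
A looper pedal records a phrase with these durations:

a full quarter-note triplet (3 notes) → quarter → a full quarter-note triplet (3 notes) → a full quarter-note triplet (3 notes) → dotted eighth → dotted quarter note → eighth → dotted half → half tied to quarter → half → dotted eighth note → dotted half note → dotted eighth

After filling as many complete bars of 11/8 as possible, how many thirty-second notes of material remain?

One bar of 11/8 = 22 sixteenth notes.
Each duration in sixteenth notes: a full quarter-note triplet (3 notes) (three triplet quarters span one half) = 8; quarter = 4; a full quarter-note triplet (3 notes) (three triplet quarters span one half) = 8; a full quarter-note triplet (3 notes) (three triplet quarters span one half) = 8; dotted eighth = 3; dotted quarter note = 6; eighth = 2; dotted half = 12; half tied to quarter (half + quarter) = 12; half = 8; dotted eighth note = 3; dotted half note = 12; dotted eighth = 3.
Sum: 8 + 4 + 8 + 8 + 3 + 6 + 2 + 12 + 12 + 8 + 3 + 12 + 3 = 89.
89 ÷ 22 = 4 complete bars with 1 sixteenth note remaining = 2 thirty-second notes.

2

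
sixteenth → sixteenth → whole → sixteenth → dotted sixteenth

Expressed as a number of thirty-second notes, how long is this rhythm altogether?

Working in thirty-second notes: sixteenth = 2; sixteenth = 2; whole = 32; sixteenth = 2; dotted sixteenth = 3.
Sum: 2 + 2 + 32 + 2 + 3 = 41 thirty-second notes.

41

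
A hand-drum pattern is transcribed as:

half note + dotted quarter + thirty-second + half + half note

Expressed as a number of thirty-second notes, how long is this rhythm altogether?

61

Convert each value to thirty-second notes: half note = 16; dotted quarter = 12; thirty-second = 1; half = 16; half note = 16.
Adding: 16 + 12 + 1 + 16 + 16 = 61 thirty-second notes.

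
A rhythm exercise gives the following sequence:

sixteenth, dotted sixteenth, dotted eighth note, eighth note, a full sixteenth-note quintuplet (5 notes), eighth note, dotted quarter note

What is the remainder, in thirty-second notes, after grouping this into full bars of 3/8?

3

One bar of 3/8 = 12 thirty-second notes.
In thirty-second notes: sixteenth = 2; dotted sixteenth = 3; dotted eighth note = 6; eighth note = 4; a full sixteenth-note quintuplet (5 notes) (five quintuplet sixteenths span one quarter) = 8; eighth note = 4; dotted quarter note = 12.
Adding: 2 + 3 + 6 + 4 + 8 + 4 + 12 = 39.
39 ÷ 12 = 3 complete bars with 3 thirty-second notes remaining.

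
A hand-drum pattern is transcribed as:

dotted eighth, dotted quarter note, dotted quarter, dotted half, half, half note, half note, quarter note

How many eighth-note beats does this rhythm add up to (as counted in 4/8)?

27.5

One eighth-note beat = 2 sixteenth notes.
In sixteenth notes: dotted eighth = 3; dotted quarter note = 6; dotted quarter = 6; dotted half = 12; half = 8; half note = 8; half note = 8; quarter note = 4.
Total: 3 + 6 + 6 + 12 + 8 + 8 + 8 + 4 = 55.
55 ÷ 2 = 27.5 beats.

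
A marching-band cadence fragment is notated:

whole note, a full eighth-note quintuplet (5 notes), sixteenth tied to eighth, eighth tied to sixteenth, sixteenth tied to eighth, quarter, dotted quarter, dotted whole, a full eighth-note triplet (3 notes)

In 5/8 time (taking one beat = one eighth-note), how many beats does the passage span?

One eighth-note beat = 2 sixteenth notes.
Convert each value to sixteenth notes: whole note = 16; a full eighth-note quintuplet (5 notes) (five quintuplet eighths span one half) = 8; sixteenth tied to eighth (sixteenth + eighth) = 3; eighth tied to sixteenth (eighth + sixteenth) = 3; sixteenth tied to eighth (sixteenth + eighth) = 3; quarter = 4; dotted quarter = 6; dotted whole = 24; a full eighth-note triplet (3 notes) (three triplet eighths span one quarter) = 4.
Altogether 16 + 8 + 3 + 3 + 3 + 4 + 6 + 24 + 4 = 71.
71 ÷ 2 = 35.5 beats.

35.5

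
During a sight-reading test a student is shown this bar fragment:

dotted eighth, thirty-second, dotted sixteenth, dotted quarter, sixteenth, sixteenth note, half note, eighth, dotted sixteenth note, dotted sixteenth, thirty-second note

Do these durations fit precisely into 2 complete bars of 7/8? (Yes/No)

One bar of 7/8 = 28 thirty-second notes, so 2 bars = 56.
Express everything in thirty-second notes: dotted eighth = 6; thirty-second = 1; dotted sixteenth = 3; dotted quarter = 12; sixteenth = 2; sixteenth note = 2; half note = 16; eighth = 4; dotted sixteenth note = 3; dotted sixteenth = 3; thirty-second note = 1.
Adding: 6 + 1 + 3 + 12 + 2 + 2 + 16 + 4 + 3 + 3 + 1 = 53.
53 falls short of 56, so the answer is No.

No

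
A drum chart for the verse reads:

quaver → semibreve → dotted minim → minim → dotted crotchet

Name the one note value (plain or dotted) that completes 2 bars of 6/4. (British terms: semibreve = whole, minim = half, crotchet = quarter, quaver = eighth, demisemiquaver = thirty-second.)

2 bars of 6/4 = 24 eighth notes.
Convert each value to eighth notes: quaver = 1; semibreve = 8; dotted minim = 6; minim = 4; dotted crotchet = 3.
Adding: 1 + 8 + 6 + 4 + 3 = 22.
Remaining: 24 − 22 = 2 eighth notes, which is a quarter note.

quarter note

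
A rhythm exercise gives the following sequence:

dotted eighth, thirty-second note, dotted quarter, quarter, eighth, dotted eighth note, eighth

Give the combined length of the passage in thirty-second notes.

Express everything in thirty-second notes: dotted eighth = 6; thirty-second note = 1; dotted quarter = 12; quarter = 8; eighth = 4; dotted eighth note = 6; eighth = 4.
Sum: 6 + 1 + 12 + 8 + 4 + 6 + 4 = 41 thirty-second notes.

41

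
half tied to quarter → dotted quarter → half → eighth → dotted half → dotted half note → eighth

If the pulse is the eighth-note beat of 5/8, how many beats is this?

27

One eighth-note beat = 2 sixteenth notes.
Convert each value to sixteenth notes: half tied to quarter (half + quarter) = 12; dotted quarter = 6; half = 8; eighth = 2; dotted half = 12; dotted half note = 12; eighth = 2.
Altogether 12 + 6 + 8 + 2 + 12 + 12 + 2 = 54.
54 ÷ 2 = 27 beats.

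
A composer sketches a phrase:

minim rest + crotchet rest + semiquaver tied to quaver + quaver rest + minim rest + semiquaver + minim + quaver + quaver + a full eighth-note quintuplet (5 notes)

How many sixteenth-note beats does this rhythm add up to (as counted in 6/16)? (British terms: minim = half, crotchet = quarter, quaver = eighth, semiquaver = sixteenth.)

One sixteenth-note beat = 2 thirty-second notes.
Each duration in thirty-second notes: minim rest = 16; crotchet rest = 8; semiquaver tied to quaver (semiquaver + quaver) = 6; quaver rest = 4; minim rest = 16; semiquaver = 2; minim = 16; quaver = 4; quaver = 4; a full eighth-note quintuplet (5 notes) (five quintuplet eighths span one half) = 16.
Adding: 16 + 8 + 6 + 4 + 16 + 2 + 16 + 4 + 4 + 16 = 92.
92 ÷ 2 = 46 beats.

46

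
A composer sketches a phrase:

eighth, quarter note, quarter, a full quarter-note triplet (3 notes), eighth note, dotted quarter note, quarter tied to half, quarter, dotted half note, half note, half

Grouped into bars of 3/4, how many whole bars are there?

5

One bar of 3/4 = 6 eighth notes.
Each duration in eighth notes: eighth = 1; quarter note = 2; quarter = 2; a full quarter-note triplet (3 notes) (three triplet quarters span one half) = 4; eighth note = 1; dotted quarter note = 3; quarter tied to half (quarter + half) = 6; quarter = 2; dotted half note = 6; half note = 4; half = 4.
Sum: 1 + 2 + 2 + 4 + 1 + 3 + 6 + 2 + 6 + 4 + 4 = 35.
35 ÷ 6 = 5 complete bars with 5 left over.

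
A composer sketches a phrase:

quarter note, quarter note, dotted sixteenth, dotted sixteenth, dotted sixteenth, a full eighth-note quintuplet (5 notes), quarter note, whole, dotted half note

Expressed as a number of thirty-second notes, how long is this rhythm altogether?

Each duration in thirty-second notes: quarter note = 8; quarter note = 8; dotted sixteenth = 3; dotted sixteenth = 3; dotted sixteenth = 3; a full eighth-note quintuplet (5 notes) (five quintuplet eighths span one half) = 16; quarter note = 8; whole = 32; dotted half note = 24.
Adding: 8 + 8 + 3 + 3 + 3 + 16 + 8 + 32 + 24 = 105 thirty-second notes.

105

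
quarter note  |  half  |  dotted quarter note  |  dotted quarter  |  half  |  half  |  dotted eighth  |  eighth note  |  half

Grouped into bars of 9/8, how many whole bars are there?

One bar of 9/8 = 18 sixteenth notes.
In sixteenth notes: quarter note = 4; half = 8; dotted quarter note = 6; dotted quarter = 6; half = 8; half = 8; dotted eighth = 3; eighth note = 2; half = 8.
Altogether 4 + 8 + 6 + 6 + 8 + 8 + 3 + 2 + 8 = 53.
53 ÷ 18 = 2 complete bars with 17 left over.

2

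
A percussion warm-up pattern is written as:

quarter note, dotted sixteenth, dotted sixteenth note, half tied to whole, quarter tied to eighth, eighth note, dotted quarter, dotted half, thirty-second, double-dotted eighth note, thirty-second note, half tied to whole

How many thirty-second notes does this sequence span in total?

Each duration in thirty-second notes: quarter note = 8; dotted sixteenth = 3; dotted sixteenth note = 3; half tied to whole (half + whole) = 48; quarter tied to eighth (quarter + eighth) = 12; eighth note = 4; dotted quarter = 12; dotted half = 24; thirty-second = 1; double-dotted eighth note = 7; thirty-second note = 1; half tied to whole (half + whole) = 48.
Altogether 8 + 3 + 3 + 48 + 12 + 4 + 12 + 24 + 1 + 7 + 1 + 48 = 171 thirty-second notes.

171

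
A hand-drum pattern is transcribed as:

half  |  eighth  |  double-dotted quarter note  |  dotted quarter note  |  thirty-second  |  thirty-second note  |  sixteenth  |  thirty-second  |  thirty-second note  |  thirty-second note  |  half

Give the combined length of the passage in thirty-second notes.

69

Each duration in thirty-second notes: half = 16; eighth = 4; double-dotted quarter note = 14; dotted quarter note = 12; thirty-second = 1; thirty-second note = 1; sixteenth = 2; thirty-second = 1; thirty-second note = 1; thirty-second note = 1; half = 16.
Altogether 16 + 4 + 14 + 12 + 1 + 1 + 2 + 1 + 1 + 1 + 16 = 69 thirty-second notes.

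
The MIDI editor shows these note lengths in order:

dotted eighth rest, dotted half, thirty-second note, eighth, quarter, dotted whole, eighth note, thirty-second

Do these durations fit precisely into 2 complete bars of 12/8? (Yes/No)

Yes

One bar of 12/8 = 48 thirty-second notes, so 2 bars = 96.
Working in thirty-second notes: dotted eighth rest = 6; dotted half = 24; thirty-second note = 1; eighth = 4; quarter = 8; dotted whole = 48; eighth note = 4; thirty-second = 1.
Total: 6 + 24 + 1 + 4 + 8 + 48 + 4 + 1 = 96.
96 equals 96, so the answer is Yes.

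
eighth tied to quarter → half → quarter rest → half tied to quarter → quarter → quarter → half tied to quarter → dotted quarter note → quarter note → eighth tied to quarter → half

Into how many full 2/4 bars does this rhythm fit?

One bar of 2/4 = 4 eighth notes.
Working in eighth notes: eighth tied to quarter (eighth + quarter) = 3; half = 4; quarter rest = 2; half tied to quarter (half + quarter) = 6; quarter = 2; quarter = 2; half tied to quarter (half + quarter) = 6; dotted quarter note = 3; quarter note = 2; eighth tied to quarter (eighth + quarter) = 3; half = 4.
Total: 3 + 4 + 2 + 6 + 2 + 2 + 6 + 3 + 2 + 3 + 4 = 37.
37 ÷ 4 = 9 complete bars with 1 left over.

9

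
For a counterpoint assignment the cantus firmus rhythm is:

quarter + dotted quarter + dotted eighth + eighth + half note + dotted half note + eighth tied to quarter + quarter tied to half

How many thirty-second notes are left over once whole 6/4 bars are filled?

10

One bar of 6/4 = 24 sixteenth notes.
Express everything in sixteenth notes: quarter = 4; dotted quarter = 6; dotted eighth = 3; eighth = 2; half note = 8; dotted half note = 12; eighth tied to quarter (eighth + quarter) = 6; quarter tied to half (quarter + half) = 12.
Adding: 4 + 6 + 3 + 2 + 8 + 12 + 6 + 12 = 53.
53 ÷ 24 = 2 complete bars with 5 sixteenth notes remaining = 10 thirty-second notes.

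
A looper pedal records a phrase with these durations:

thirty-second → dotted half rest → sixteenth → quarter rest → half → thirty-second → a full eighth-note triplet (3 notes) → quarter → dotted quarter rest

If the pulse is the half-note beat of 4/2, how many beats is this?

5

One half-note beat = 16 thirty-second notes.
Express everything in thirty-second notes: thirty-second = 1; dotted half rest = 24; sixteenth = 2; quarter rest = 8; half = 16; thirty-second = 1; a full eighth-note triplet (3 notes) (three triplet eighths span one quarter) = 8; quarter = 8; dotted quarter rest = 12.
Sum: 1 + 24 + 2 + 8 + 16 + 1 + 8 + 8 + 12 = 80.
80 ÷ 16 = 5 beats.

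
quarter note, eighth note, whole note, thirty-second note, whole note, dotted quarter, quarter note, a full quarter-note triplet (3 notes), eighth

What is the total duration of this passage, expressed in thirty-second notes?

Convert each value to thirty-second notes: quarter note = 8; eighth note = 4; whole note = 32; thirty-second note = 1; whole note = 32; dotted quarter = 12; quarter note = 8; a full quarter-note triplet (3 notes) (three triplet quarters span one half) = 16; eighth = 4.
Total: 8 + 4 + 32 + 1 + 32 + 12 + 8 + 16 + 4 = 117 thirty-second notes.

117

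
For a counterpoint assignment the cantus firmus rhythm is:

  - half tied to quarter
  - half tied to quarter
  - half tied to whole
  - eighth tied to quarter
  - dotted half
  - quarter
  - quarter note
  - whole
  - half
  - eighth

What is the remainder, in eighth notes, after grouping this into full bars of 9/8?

One bar of 9/8 = 9 eighth notes.
Express everything in eighth notes: half tied to quarter (half + quarter) = 6; half tied to quarter (half + quarter) = 6; half tied to whole (half + whole) = 12; eighth tied to quarter (eighth + quarter) = 3; dotted half = 6; quarter = 2; quarter note = 2; whole = 8; half = 4; eighth = 1.
Sum: 6 + 6 + 12 + 3 + 6 + 2 + 2 + 8 + 4 + 1 = 50.
50 ÷ 9 = 5 complete bars with 5 eighth notes remaining.

5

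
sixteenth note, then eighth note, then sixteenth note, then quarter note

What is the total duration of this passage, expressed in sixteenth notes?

8

In sixteenth notes: sixteenth note = 1; eighth note = 2; sixteenth note = 1; quarter note = 4.
Adding: 1 + 2 + 1 + 4 = 8 sixteenth notes.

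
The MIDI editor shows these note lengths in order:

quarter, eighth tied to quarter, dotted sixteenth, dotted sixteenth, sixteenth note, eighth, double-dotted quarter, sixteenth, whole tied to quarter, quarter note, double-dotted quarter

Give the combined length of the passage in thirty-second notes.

110

Convert each value to thirty-second notes: quarter = 8; eighth tied to quarter (eighth + quarter) = 12; dotted sixteenth = 3; dotted sixteenth = 3; sixteenth note = 2; eighth = 4; double-dotted quarter = 14; sixteenth = 2; whole tied to quarter (whole + quarter) = 40; quarter note = 8; double-dotted quarter = 14.
Sum: 8 + 12 + 3 + 3 + 2 + 4 + 14 + 2 + 40 + 8 + 14 = 110 thirty-second notes.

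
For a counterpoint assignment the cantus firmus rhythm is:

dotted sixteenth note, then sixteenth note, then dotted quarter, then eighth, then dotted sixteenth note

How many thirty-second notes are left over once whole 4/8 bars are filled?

8

One bar of 4/8 = 16 thirty-second notes.
Convert each value to thirty-second notes: dotted sixteenth note = 3; sixteenth note = 2; dotted quarter = 12; eighth = 4; dotted sixteenth note = 3.
Altogether 3 + 2 + 12 + 4 + 3 = 24.
24 ÷ 16 = 1 complete bar with 8 thirty-second notes remaining.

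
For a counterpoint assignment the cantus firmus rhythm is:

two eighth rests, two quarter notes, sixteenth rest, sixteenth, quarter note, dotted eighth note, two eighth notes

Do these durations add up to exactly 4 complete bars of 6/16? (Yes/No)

No

One bar of 6/16 = 6 sixteenth notes, so 4 bars = 24.
In sixteenth notes: eighth rest = 2; eighth rest = 2; quarter note = 4; quarter note = 4; sixteenth rest = 1; sixteenth = 1; quarter note = 4; dotted eighth note = 3; eighth note = 2; eighth note = 2.
Sum: 2 + 2 + 4 + 4 + 1 + 1 + 4 + 3 + 2 + 2 = 25.
25 exceeds 24, so the answer is No.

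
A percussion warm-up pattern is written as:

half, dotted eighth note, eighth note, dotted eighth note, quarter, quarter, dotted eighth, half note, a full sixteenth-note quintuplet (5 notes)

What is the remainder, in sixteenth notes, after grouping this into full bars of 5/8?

9

One bar of 5/8 = 10 sixteenth notes.
Convert each value to sixteenth notes: half = 8; dotted eighth note = 3; eighth note = 2; dotted eighth note = 3; quarter = 4; quarter = 4; dotted eighth = 3; half note = 8; a full sixteenth-note quintuplet (5 notes) (five quintuplet sixteenths span one quarter) = 4.
Sum: 8 + 3 + 2 + 3 + 4 + 4 + 3 + 8 + 4 = 39.
39 ÷ 10 = 3 complete bars with 9 sixteenth notes remaining.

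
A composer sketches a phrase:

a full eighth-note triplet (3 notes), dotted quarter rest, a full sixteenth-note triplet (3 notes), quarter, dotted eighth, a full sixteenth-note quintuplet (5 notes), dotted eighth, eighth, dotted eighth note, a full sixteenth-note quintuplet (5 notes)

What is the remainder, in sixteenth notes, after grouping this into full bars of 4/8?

One bar of 4/8 = 8 sixteenth notes.
Express everything in sixteenth notes: a full eighth-note triplet (3 notes) (three triplet eighths span one quarter) = 4; dotted quarter rest = 6; a full sixteenth-note triplet (3 notes) (three triplet sixteenths span one eighth) = 2; quarter = 4; dotted eighth = 3; a full sixteenth-note quintuplet (5 notes) (five quintuplet sixteenths span one quarter) = 4; dotted eighth = 3; eighth = 2; dotted eighth note = 3; a full sixteenth-note quintuplet (5 notes) (five quintuplet sixteenths span one quarter) = 4.
Altogether 4 + 6 + 2 + 4 + 3 + 4 + 3 + 2 + 3 + 4 = 35.
35 ÷ 8 = 4 complete bars with 3 sixteenth notes remaining.

3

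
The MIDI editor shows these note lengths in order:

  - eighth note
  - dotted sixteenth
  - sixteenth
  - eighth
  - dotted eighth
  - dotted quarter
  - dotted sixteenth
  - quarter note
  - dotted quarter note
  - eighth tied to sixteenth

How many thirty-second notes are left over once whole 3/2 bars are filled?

12

One bar of 3/2 = 48 thirty-second notes.
Convert each value to thirty-second notes: eighth note = 4; dotted sixteenth = 3; sixteenth = 2; eighth = 4; dotted eighth = 6; dotted quarter = 12; dotted sixteenth = 3; quarter note = 8; dotted quarter note = 12; eighth tied to sixteenth (eighth + sixteenth) = 6.
Adding: 4 + 3 + 2 + 4 + 6 + 12 + 3 + 8 + 12 + 6 = 60.
60 ÷ 48 = 1 complete bar with 12 thirty-second notes remaining.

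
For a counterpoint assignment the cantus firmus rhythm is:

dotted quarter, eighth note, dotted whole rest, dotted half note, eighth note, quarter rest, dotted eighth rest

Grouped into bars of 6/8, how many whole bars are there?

One bar of 6/8 = 12 sixteenth notes.
Convert each value to sixteenth notes: dotted quarter = 6; eighth note = 2; dotted whole rest = 24; dotted half note = 12; eighth note = 2; quarter rest = 4; dotted eighth rest = 3.
Total: 6 + 2 + 24 + 12 + 2 + 4 + 3 = 53.
53 ÷ 12 = 4 complete bars with 5 left over.

4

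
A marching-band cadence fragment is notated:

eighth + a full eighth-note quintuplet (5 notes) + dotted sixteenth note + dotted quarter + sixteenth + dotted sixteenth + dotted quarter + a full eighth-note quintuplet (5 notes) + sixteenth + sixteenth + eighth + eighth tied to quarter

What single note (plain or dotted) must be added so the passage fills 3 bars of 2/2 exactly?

quarter note

3 bars of 2/2 = 96 thirty-second notes.
Express everything in thirty-second notes: eighth = 4; a full eighth-note quintuplet (5 notes) (five quintuplet eighths span one half) = 16; dotted sixteenth note = 3; dotted quarter = 12; sixteenth = 2; dotted sixteenth = 3; dotted quarter = 12; a full eighth-note quintuplet (5 notes) (five quintuplet eighths span one half) = 16; sixteenth = 2; sixteenth = 2; eighth = 4; eighth tied to quarter (eighth + quarter) = 12.
Total: 4 + 16 + 3 + 12 + 2 + 3 + 12 + 16 + 2 + 2 + 4 + 12 = 88.
Remaining: 96 − 88 = 8 thirty-second notes, which is a quarter note.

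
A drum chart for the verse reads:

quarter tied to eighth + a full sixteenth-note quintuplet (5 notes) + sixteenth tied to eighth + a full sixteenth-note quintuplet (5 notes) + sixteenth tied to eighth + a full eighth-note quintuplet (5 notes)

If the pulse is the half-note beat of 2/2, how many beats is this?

One half-note beat = 8 sixteenth notes.
In sixteenth notes: quarter tied to eighth (quarter + eighth) = 6; a full sixteenth-note quintuplet (5 notes) (five quintuplet sixteenths span one quarter) = 4; sixteenth tied to eighth (sixteenth + eighth) = 3; a full sixteenth-note quintuplet (5 notes) (five quintuplet sixteenths span one quarter) = 4; sixteenth tied to eighth (sixteenth + eighth) = 3; a full eighth-note quintuplet (5 notes) (five quintuplet eighths span one half) = 8.
Altogether 6 + 4 + 3 + 4 + 3 + 8 = 28.
28 ÷ 8 = 3.5 beats.

3.5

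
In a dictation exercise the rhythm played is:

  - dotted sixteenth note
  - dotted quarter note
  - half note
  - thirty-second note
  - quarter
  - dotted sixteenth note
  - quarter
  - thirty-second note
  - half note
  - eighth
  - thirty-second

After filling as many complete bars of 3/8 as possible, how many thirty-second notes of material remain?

1

One bar of 3/8 = 12 thirty-second notes.
Convert each value to thirty-second notes: dotted sixteenth note = 3; dotted quarter note = 12; half note = 16; thirty-second note = 1; quarter = 8; dotted sixteenth note = 3; quarter = 8; thirty-second note = 1; half note = 16; eighth = 4; thirty-second = 1.
Altogether 3 + 12 + 16 + 1 + 8 + 3 + 8 + 1 + 16 + 4 + 1 = 73.
73 ÷ 12 = 6 complete bars with 1 thirty-second note remaining.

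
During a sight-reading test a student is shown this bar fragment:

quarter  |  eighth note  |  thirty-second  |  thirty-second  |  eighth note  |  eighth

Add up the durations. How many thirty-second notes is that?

22

Express everything in thirty-second notes: quarter = 8; eighth note = 4; thirty-second = 1; thirty-second = 1; eighth note = 4; eighth = 4.
Sum: 8 + 4 + 1 + 1 + 4 + 4 = 22 thirty-second notes.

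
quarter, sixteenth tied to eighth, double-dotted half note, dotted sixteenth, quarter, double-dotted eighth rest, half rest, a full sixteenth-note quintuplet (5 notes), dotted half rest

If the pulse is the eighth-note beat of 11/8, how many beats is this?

27

One eighth-note beat = 4 thirty-second notes.
Working in thirty-second notes: quarter = 8; sixteenth tied to eighth (sixteenth + eighth) = 6; double-dotted half note = 28; dotted sixteenth = 3; quarter = 8; double-dotted eighth rest = 7; half rest = 16; a full sixteenth-note quintuplet (5 notes) (five quintuplet sixteenths span one quarter) = 8; dotted half rest = 24.
Altogether 8 + 6 + 28 + 3 + 8 + 7 + 16 + 8 + 24 = 108.
108 ÷ 4 = 27 beats.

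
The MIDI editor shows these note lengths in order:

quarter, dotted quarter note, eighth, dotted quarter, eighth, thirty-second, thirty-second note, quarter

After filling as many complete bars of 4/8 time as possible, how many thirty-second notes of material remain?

One bar of 4/8 = 16 thirty-second notes.
Convert each value to thirty-second notes: quarter = 8; dotted quarter note = 12; eighth = 4; dotted quarter = 12; eighth = 4; thirty-second = 1; thirty-second note = 1; quarter = 8.
Adding: 8 + 12 + 4 + 12 + 4 + 1 + 1 + 8 = 50.
50 ÷ 16 = 3 complete bars with 2 thirty-second notes remaining.

2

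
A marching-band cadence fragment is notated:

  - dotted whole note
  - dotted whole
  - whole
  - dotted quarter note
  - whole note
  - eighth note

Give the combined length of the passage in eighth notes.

Convert each value to eighth notes: dotted whole note = 12; dotted whole = 12; whole = 8; dotted quarter note = 3; whole note = 8; eighth note = 1.
Total: 12 + 12 + 8 + 3 + 8 + 1 = 44 eighth notes.

44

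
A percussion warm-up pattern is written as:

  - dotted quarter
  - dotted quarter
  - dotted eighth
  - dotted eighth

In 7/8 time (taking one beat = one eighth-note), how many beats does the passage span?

One eighth-note beat = 2 sixteenth notes.
Working in sixteenth notes: dotted quarter = 6; dotted quarter = 6; dotted eighth = 3; dotted eighth = 3.
Sum: 6 + 6 + 3 + 3 = 18.
18 ÷ 2 = 9 beats.

9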